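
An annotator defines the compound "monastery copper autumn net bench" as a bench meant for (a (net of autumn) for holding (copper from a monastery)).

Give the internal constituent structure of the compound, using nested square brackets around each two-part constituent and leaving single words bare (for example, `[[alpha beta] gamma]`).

[[[monastery copper] [autumn net]] bench]

The outermost head in the paraphrase is "bench", modified by "monastery copper autumn net".
"monastery copper autumn net" → head "net" (specifically "autumn net"), modifier "monastery copper".
"monastery copper" → head "copper", modifier "monastery".
"autumn net" → head "net", modifier "autumn".
So the structure is [[[monastery copper] [autumn net]] bench].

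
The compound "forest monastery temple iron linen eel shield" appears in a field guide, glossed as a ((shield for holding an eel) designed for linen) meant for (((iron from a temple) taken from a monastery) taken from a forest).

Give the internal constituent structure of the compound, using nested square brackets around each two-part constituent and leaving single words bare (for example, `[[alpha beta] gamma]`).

[[forest [monastery [temple iron]]] [linen [eel shield]]]

The outermost head in the paraphrase is "shield" (specifically "linen eel shield"), modified by "forest monastery temple iron".
Inside "forest monastery temple iron": head "iron" (specifically "monastery temple iron"), modifier "forest".
Inside "monastery temple iron": head "iron" (specifically "temple iron"), modifier "monastery".
Inside "temple iron": head "iron", modifier "temple".
Inside "linen eel shield": head "shield" (specifically "eel shield"), modifier "linen".
Inside "eel shield": head "shield", modifier "eel".
So the structure is [[forest [monastery [temple iron]]] [linen [eel shield]]].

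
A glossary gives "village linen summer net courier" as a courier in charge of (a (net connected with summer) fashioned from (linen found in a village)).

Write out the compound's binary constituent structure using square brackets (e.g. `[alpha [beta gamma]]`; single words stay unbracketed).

[[[village linen] [summer net]] courier]

At the top level: head "courier"; modifier "village linen summer net".
"village linen summer net" → head "net" (specifically "summer net"), modifier "village linen".
"village linen" → head "linen", modifier "village".
"summer net" → head "net", modifier "summer".
Assembled: [[[village linen] [summer net]] courier].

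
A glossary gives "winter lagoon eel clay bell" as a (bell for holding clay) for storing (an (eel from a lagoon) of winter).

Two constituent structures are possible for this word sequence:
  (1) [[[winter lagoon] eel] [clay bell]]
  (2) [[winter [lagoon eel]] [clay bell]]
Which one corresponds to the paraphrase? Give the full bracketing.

[[winter [lagoon eel]] [clay bell]]

The paraphrase's head is the "bell" part ("clay bell"); its modifier is "winter lagoon eel".
That top-level split, carried through the inner groups, gives [[winter [lagoon eel]] [clay bell]].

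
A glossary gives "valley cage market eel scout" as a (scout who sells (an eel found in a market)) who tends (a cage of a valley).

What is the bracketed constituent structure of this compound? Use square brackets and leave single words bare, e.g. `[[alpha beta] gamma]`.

[[valley cage] [[market eel] scout]]

Whole compound: head "scout" (specifically "market eel scout"), modifier "valley cage".
"valley cage" → head "cage", modifier "valley".
"market eel scout" → head "scout", modifier "market eel".
"market eel" → head "eel", modifier "market".
Assembled: [[valley cage] [[market eel] scout]].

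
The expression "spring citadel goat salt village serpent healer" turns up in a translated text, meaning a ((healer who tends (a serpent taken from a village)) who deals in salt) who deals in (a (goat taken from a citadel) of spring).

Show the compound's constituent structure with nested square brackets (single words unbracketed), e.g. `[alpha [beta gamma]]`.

Overall it is a kind of healer (specifically "salt village serpent healer"); the modifier is "spring citadel goat".
Within "spring citadel goat", the head is "goat" (specifically "citadel goat") and the modifier is "spring".
Within "citadel goat", the head is "goat" and the modifier is "citadel".
Within "salt village serpent healer", the head is "healer" (specifically "village serpent healer") and the modifier is "salt".
Within "village serpent healer", the head is "healer" and the modifier is "village serpent".
Within "village serpent", the head is "serpent" and the modifier is "village".
Assembled: [[spring [citadel goat]] [salt [[village serpent] healer]]].

[[spring [citadel goat]] [salt [[village serpent] healer]]]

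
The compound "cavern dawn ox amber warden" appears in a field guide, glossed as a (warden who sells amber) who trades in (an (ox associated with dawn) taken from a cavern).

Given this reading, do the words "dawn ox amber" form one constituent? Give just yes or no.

The top-level split is [cavern dawn ox] [amber warden]; the full structure is [[cavern [dawn ox]] [amber warden]].
"dawn ox amber" straddles a constituent boundary, so it is not a single unit.

no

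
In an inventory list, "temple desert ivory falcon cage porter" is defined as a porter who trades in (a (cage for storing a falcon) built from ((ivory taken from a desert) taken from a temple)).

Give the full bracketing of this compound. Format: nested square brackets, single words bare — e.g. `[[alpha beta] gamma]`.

Overall it is a kind of porter; the modifier is "temple desert ivory falcon cage".
"temple desert ivory falcon cage" → head "cage" (specifically "falcon cage"), modifier "temple desert ivory".
"temple desert ivory" → head "ivory" (specifically "desert ivory"), modifier "temple".
"desert ivory" → head "ivory", modifier "desert".
"falcon cage" → head "cage", modifier "falcon".
Putting it together: [[[temple [desert ivory]] [falcon cage]] porter].

[[[temple [desert ivory]] [falcon cage]] porter]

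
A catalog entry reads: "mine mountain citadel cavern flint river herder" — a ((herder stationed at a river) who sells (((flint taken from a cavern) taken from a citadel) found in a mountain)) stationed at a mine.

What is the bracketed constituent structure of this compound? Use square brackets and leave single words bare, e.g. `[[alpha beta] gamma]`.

[mine [[mountain [citadel [cavern flint]]] [river herder]]]

At the top level: head "herder" (specifically "mountain citadel cavern flint river herder"); modifier "mine".
Within "mountain citadel cavern flint river herder", the head is "herder" (specifically "river herder") and the modifier is "mountain citadel cavern flint".
Within "mountain citadel cavern flint", the head is "flint" (specifically "citadel cavern flint") and the modifier is "mountain".
Within "citadel cavern flint", the head is "flint" (specifically "cavern flint") and the modifier is "citadel".
Within "cavern flint", the head is "flint" and the modifier is "cavern".
Within "river herder", the head is "herder" and the modifier is "river".
Putting it together: [mine [[mountain [citadel [cavern flint]]] [river herder]]].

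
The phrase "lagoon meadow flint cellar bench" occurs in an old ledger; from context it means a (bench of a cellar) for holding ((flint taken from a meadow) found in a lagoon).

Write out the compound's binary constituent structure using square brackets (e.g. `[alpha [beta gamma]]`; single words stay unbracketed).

[[lagoon [meadow flint]] [cellar bench]]

At the top level: head "bench" (specifically "cellar bench"); modifier "lagoon meadow flint".
"lagoon meadow flint" → head "flint" (specifically "meadow flint"), modifier "lagoon".
"meadow flint" → head "flint", modifier "meadow".
"cellar bench" → head "bench", modifier "cellar".
Putting it together: [[lagoon [meadow flint]] [cellar bench]].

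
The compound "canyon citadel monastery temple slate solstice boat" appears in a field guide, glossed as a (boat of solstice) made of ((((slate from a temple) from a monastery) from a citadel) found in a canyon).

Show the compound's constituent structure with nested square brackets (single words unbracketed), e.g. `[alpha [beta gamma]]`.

[[canyon [citadel [monastery [temple slate]]]] [solstice boat]]

At the top level: head "boat" (specifically "solstice boat"); modifier "canyon citadel monastery temple slate".
"canyon citadel monastery temple slate" → head "slate" (specifically "citadel monastery temple slate"), modifier "canyon".
"citadel monastery temple slate" → head "slate" (specifically "monastery temple slate"), modifier "citadel".
"monastery temple slate" → head "slate" (specifically "temple slate"), modifier "monastery".
"temple slate" → head "slate", modifier "temple".
"solstice boat" → head "boat", modifier "solstice".
So the structure is [[canyon [citadel [monastery [temple slate]]]] [solstice boat]].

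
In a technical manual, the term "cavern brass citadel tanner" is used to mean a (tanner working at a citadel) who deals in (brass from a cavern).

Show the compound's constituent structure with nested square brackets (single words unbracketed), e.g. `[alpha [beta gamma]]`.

Overall it is a kind of tanner (specifically "citadel tanner"); the modifier is "cavern brass".
Inside "cavern brass": head "brass", modifier "cavern".
Inside "citadel tanner": head "tanner", modifier "citadel".
So the structure is [[cavern brass] [citadel tanner]].

[[cavern brass] [citadel tanner]]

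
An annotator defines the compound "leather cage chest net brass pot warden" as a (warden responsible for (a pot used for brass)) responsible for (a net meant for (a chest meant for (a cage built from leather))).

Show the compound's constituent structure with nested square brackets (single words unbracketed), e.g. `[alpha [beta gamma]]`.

[[[[leather cage] chest] net] [[brass pot] warden]]

Overall it is a kind of warden (specifically "brass pot warden"); the modifier is "leather cage chest net".
Inside "leather cage chest net": head "net", modifier "leather cage chest".
Inside "leather cage chest": head "chest", modifier "leather cage".
Inside "leather cage": head "cage", modifier "leather".
Inside "brass pot warden": head "warden", modifier "brass pot".
Inside "brass pot": head "pot", modifier "brass".
Assembled: [[[[leather cage] chest] net] [[brass pot] warden]].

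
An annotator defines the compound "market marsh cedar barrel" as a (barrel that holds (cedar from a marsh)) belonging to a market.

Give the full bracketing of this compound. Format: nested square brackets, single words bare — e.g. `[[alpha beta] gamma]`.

The outermost head in the paraphrase is "barrel" (specifically "marsh cedar barrel"), modified by "market".
Within "marsh cedar barrel", the head is "barrel" and the modifier is "marsh cedar".
Within "marsh cedar", the head is "cedar" and the modifier is "marsh".
Assembled: [market [[marsh cedar] barrel]].

[market [[marsh cedar] barrel]]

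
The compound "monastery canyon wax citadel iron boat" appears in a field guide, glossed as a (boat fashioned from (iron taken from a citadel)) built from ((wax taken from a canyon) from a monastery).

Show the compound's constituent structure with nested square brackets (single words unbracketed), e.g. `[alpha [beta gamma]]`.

[[monastery [canyon wax]] [[citadel iron] boat]]

The outermost head in the paraphrase is "boat" (specifically "citadel iron boat"), modified by "monastery canyon wax".
"monastery canyon wax" → head "wax" (specifically "canyon wax"), modifier "monastery".
"canyon wax" → head "wax", modifier "canyon".
"citadel iron boat" → head "boat", modifier "citadel iron".
"citadel iron" → head "iron", modifier "citadel".
So the structure is [[monastery [canyon wax]] [[citadel iron] boat]].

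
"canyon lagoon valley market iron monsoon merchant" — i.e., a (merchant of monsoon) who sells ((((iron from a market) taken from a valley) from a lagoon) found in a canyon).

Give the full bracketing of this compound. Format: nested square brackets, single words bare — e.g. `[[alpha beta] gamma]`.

The outermost head in the paraphrase is "merchant" (specifically "monsoon merchant"), modified by "canyon lagoon valley market iron".
Within "canyon lagoon valley market iron", the head is "iron" (specifically "lagoon valley market iron") and the modifier is "canyon".
Within "lagoon valley market iron", the head is "iron" (specifically "valley market iron") and the modifier is "lagoon".
Within "valley market iron", the head is "iron" (specifically "market iron") and the modifier is "valley".
Within "market iron", the head is "iron" and the modifier is "market".
Within "monsoon merchant", the head is "merchant" and the modifier is "monsoon".
Putting it together: [[canyon [lagoon [valley [market iron]]]] [monsoon merchant]].

[[canyon [lagoon [valley [market iron]]]] [monsoon merchant]]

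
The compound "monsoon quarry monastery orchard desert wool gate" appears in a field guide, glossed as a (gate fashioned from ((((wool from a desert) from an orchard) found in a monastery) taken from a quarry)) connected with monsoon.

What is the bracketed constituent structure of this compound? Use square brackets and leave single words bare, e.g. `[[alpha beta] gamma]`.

[monsoon [[quarry [monastery [orchard [desert wool]]]] gate]]

The outermost head in the paraphrase is "gate" (specifically "quarry monastery orchard desert wool gate"), modified by "monsoon".
Within "quarry monastery orchard desert wool gate", the head is "gate" and the modifier is "quarry monastery orchard desert wool".
Within "quarry monastery orchard desert wool", the head is "wool" (specifically "monastery orchard desert wool") and the modifier is "quarry".
Within "monastery orchard desert wool", the head is "wool" (specifically "orchard desert wool") and the modifier is "monastery".
Within "orchard desert wool", the head is "wool" (specifically "desert wool") and the modifier is "orchard".
Within "desert wool", the head is "wool" and the modifier is "desert".
Putting it together: [monsoon [[quarry [monastery [orchard [desert wool]]]] gate]].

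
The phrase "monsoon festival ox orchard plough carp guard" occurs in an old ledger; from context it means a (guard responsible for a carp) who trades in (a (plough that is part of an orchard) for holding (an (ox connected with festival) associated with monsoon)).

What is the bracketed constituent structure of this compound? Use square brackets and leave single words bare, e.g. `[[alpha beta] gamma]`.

[[[monsoon [festival ox]] [orchard plough]] [carp guard]]

Whole compound: head "guard" (specifically "carp guard"), modifier "monsoon festival ox orchard plough".
"monsoon festival ox orchard plough" → head "plough" (specifically "orchard plough"), modifier "monsoon festival ox".
"monsoon festival ox" → head "ox" (specifically "festival ox"), modifier "monsoon".
"festival ox" → head "ox", modifier "festival".
"orchard plough" → head "plough", modifier "orchard".
"carp guard" → head "guard", modifier "carp".
So the structure is [[[monsoon [festival ox]] [orchard plough]] [carp guard]].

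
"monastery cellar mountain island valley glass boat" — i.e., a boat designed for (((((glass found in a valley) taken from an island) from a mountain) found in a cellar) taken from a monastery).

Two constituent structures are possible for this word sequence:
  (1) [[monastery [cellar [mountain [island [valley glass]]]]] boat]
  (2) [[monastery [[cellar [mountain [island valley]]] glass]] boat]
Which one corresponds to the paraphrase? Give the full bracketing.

[[monastery [cellar [mountain [island [valley glass]]]]] boat]

The paraphrase's head is the "boat" part ("boat"); its modifier is "monastery cellar mountain island valley glass".
That top-level split, carried through the inner groups, gives [[monastery [cellar [mountain [island [valley glass]]]]] boat].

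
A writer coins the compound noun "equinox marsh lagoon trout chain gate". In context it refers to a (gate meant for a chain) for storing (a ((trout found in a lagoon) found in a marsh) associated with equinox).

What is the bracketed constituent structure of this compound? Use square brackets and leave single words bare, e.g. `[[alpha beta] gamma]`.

[[equinox [marsh [lagoon trout]]] [chain gate]]

At the top level: head "gate" (specifically "chain gate"); modifier "equinox marsh lagoon trout".
Within "equinox marsh lagoon trout", the head is "trout" (specifically "marsh lagoon trout") and the modifier is "equinox".
Within "marsh lagoon trout", the head is "trout" (specifically "lagoon trout") and the modifier is "marsh".
Within "lagoon trout", the head is "trout" and the modifier is "lagoon".
Within "chain gate", the head is "gate" and the modifier is "chain".
So the structure is [[equinox [marsh [lagoon trout]]] [chain gate]].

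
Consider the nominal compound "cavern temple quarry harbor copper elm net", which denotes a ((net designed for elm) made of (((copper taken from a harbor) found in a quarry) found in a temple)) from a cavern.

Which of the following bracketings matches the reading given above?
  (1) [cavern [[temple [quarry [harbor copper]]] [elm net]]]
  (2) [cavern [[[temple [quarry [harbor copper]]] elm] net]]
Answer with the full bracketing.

[cavern [[temple [quarry [harbor copper]]] [elm net]]]

The paraphrase's head is the "net" part ("temple quarry harbor copper elm net"); its modifier is "cavern".
That top-level split, carried through the inner groups, gives [cavern [[temple [quarry [harbor copper]]] [elm net]]].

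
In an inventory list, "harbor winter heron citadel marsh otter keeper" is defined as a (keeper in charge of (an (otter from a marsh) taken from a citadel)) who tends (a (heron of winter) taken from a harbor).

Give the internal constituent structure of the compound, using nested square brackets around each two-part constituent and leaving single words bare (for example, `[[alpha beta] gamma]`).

At the top level: head "keeper" (specifically "citadel marsh otter keeper"); modifier "harbor winter heron".
"harbor winter heron" → head "heron" (specifically "winter heron"), modifier "harbor".
"winter heron" → head "heron", modifier "winter".
"citadel marsh otter keeper" → head "keeper", modifier "citadel marsh otter".
"citadel marsh otter" → head "otter" (specifically "marsh otter"), modifier "citadel".
"marsh otter" → head "otter", modifier "marsh".
So the structure is [[harbor [winter heron]] [[citadel [marsh otter]] keeper]].

[[harbor [winter heron]] [[citadel [marsh otter]] keeper]]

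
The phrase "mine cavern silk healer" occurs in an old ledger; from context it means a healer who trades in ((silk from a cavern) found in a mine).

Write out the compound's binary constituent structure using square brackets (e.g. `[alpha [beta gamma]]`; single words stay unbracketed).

[[mine [cavern silk]] healer]

At the top level: head "healer"; modifier "mine cavern silk".
Within "mine cavern silk", the head is "silk" (specifically "cavern silk") and the modifier is "mine".
Within "cavern silk", the head is "silk" and the modifier is "cavern".
Putting it together: [[mine [cavern silk]] healer].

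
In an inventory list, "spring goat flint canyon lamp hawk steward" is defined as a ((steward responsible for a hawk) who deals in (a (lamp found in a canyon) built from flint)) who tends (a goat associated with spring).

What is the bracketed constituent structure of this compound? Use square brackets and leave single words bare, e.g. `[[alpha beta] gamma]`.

[[spring goat] [[flint [canyon lamp]] [hawk steward]]]

Whole compound: head "steward" (specifically "flint canyon lamp hawk steward"), modifier "spring goat".
Inside "spring goat": head "goat", modifier "spring".
Inside "flint canyon lamp hawk steward": head "steward" (specifically "hawk steward"), modifier "flint canyon lamp".
Inside "flint canyon lamp": head "lamp" (specifically "canyon lamp"), modifier "flint".
Inside "canyon lamp": head "lamp", modifier "canyon".
Inside "hawk steward": head "steward", modifier "hawk".
Putting it together: [[spring goat] [[flint [canyon lamp]] [hawk steward]]].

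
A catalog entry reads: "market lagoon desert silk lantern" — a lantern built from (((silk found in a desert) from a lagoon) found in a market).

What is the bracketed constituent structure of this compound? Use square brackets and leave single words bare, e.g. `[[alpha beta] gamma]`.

[[market [lagoon [desert silk]]] lantern]

The outermost head in the paraphrase is "lantern", modified by "market lagoon desert silk".
Inside "market lagoon desert silk": head "silk" (specifically "lagoon desert silk"), modifier "market".
Inside "lagoon desert silk": head "silk" (specifically "desert silk"), modifier "lagoon".
Inside "desert silk": head "silk", modifier "desert".
Putting it together: [[market [lagoon [desert silk]]] lantern].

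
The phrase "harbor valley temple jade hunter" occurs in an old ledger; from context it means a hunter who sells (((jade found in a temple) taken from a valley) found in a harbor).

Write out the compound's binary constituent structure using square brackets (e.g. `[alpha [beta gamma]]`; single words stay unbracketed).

[[harbor [valley [temple jade]]] hunter]

Overall it is a kind of hunter; the modifier is "harbor valley temple jade".
Inside "harbor valley temple jade": head "jade" (specifically "valley temple jade"), modifier "harbor".
Inside "valley temple jade": head "jade" (specifically "temple jade"), modifier "valley".
Inside "temple jade": head "jade", modifier "temple".
Assembled: [[harbor [valley [temple jade]]] hunter].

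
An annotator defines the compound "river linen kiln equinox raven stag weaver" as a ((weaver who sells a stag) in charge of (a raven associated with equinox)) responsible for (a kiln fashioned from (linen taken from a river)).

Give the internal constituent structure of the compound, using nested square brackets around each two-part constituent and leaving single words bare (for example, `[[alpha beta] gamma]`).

Overall it is a kind of weaver (specifically "equinox raven stag weaver"); the modifier is "river linen kiln".
"river linen kiln" → head "kiln", modifier "river linen".
"river linen" → head "linen", modifier "river".
"equinox raven stag weaver" → head "weaver" (specifically "stag weaver"), modifier "equinox raven".
"equinox raven" → head "raven", modifier "equinox".
"stag weaver" → head "weaver", modifier "stag".
So the structure is [[[river linen] kiln] [[equinox raven] [stag weaver]]].

[[[river linen] kiln] [[equinox raven] [stag weaver]]]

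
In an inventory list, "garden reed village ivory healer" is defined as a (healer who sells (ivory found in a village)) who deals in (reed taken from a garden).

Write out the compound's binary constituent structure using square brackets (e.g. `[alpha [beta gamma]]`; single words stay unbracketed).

[[garden reed] [[village ivory] healer]]

The outermost head in the paraphrase is "healer" (specifically "village ivory healer"), modified by "garden reed".
"garden reed" → head "reed", modifier "garden".
"village ivory healer" → head "healer", modifier "village ivory".
"village ivory" → head "ivory", modifier "village".
So the structure is [[garden reed] [[village ivory] healer]].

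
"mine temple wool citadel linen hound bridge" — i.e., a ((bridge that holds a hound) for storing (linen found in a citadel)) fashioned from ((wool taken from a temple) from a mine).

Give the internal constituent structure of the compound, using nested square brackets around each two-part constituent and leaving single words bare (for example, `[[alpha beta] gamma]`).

[[mine [temple wool]] [[citadel linen] [hound bridge]]]

At the top level: head "bridge" (specifically "citadel linen hound bridge"); modifier "mine temple wool".
Inside "mine temple wool": head "wool" (specifically "temple wool"), modifier "mine".
Inside "temple wool": head "wool", modifier "temple".
Inside "citadel linen hound bridge": head "bridge" (specifically "hound bridge"), modifier "citadel linen".
Inside "citadel linen": head "linen", modifier "citadel".
Inside "hound bridge": head "bridge", modifier "hound".
Putting it together: [[mine [temple wool]] [[citadel linen] [hound bridge]]].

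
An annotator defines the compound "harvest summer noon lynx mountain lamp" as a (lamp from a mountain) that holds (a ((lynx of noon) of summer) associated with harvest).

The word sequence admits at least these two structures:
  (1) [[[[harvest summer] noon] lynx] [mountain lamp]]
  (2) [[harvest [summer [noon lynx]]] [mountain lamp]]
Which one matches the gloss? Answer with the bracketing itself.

The paraphrase's head is the "lamp" part ("mountain lamp"); its modifier is "harvest summer noon lynx".
That top-level split, carried through the inner groups, gives [[harvest [summer [noon lynx]]] [mountain lamp]].

[[harvest [summer [noon lynx]]] [mountain lamp]]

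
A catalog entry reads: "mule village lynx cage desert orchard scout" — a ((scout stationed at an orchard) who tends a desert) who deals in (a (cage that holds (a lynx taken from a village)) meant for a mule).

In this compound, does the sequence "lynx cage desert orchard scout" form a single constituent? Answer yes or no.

no

The top-level split is [mule village lynx cage] [desert orchard scout]; the full structure is [[mule [[village lynx] cage]] [desert [orchard scout]]].
"lynx cage desert orchard scout" straddles a constituent boundary, so it is not a single unit.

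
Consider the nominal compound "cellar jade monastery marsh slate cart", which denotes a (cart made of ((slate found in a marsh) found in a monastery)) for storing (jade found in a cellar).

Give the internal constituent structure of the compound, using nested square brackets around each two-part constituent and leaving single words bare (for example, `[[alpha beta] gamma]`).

[[cellar jade] [[monastery [marsh slate]] cart]]

The outermost head in the paraphrase is "cart" (specifically "monastery marsh slate cart"), modified by "cellar jade".
Within "cellar jade", the head is "jade" and the modifier is "cellar".
Within "monastery marsh slate cart", the head is "cart" and the modifier is "monastery marsh slate".
Within "monastery marsh slate", the head is "slate" (specifically "marsh slate") and the modifier is "monastery".
Within "marsh slate", the head is "slate" and the modifier is "marsh".
Assembled: [[cellar jade] [[monastery [marsh slate]] cart]].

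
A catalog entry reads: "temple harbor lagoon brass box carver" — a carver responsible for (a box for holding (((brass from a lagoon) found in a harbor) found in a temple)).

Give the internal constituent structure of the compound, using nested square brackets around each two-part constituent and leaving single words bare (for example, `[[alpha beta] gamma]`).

[[[temple [harbor [lagoon brass]]] box] carver]

At the top level: head "carver"; modifier "temple harbor lagoon brass box".
Within "temple harbor lagoon brass box", the head is "box" and the modifier is "temple harbor lagoon brass".
Within "temple harbor lagoon brass", the head is "brass" (specifically "harbor lagoon brass") and the modifier is "temple".
Within "harbor lagoon brass", the head is "brass" (specifically "lagoon brass") and the modifier is "harbor".
Within "lagoon brass", the head is "brass" and the modifier is "lagoon".
Putting it together: [[[temple [harbor [lagoon brass]]] box] carver].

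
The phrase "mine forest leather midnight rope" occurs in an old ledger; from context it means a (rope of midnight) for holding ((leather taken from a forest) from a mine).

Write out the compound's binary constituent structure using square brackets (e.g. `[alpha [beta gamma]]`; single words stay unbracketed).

[[mine [forest leather]] [midnight rope]]

Overall it is a kind of rope (specifically "midnight rope"); the modifier is "mine forest leather".
"mine forest leather" → head "leather" (specifically "forest leather"), modifier "mine".
"forest leather" → head "leather", modifier "forest".
"midnight rope" → head "rope", modifier "midnight".
Putting it together: [[mine [forest leather]] [midnight rope]].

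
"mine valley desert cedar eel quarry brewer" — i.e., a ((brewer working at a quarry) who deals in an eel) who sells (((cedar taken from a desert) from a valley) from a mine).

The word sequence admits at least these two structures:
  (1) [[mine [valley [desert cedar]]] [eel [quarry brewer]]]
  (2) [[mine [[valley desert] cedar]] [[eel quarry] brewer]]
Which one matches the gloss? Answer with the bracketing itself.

The paraphrase's head is the "brewer" part ("eel quarry brewer"); its modifier is "mine valley desert cedar".
That top-level split, carried through the inner groups, gives [[mine [valley [desert cedar]]] [eel [quarry brewer]]].

[[mine [valley [desert cedar]]] [eel [quarry brewer]]]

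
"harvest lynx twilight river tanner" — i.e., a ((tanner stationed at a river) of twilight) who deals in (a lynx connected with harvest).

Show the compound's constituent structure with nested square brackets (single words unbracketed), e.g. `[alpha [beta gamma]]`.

Overall it is a kind of tanner (specifically "twilight river tanner"); the modifier is "harvest lynx".
"harvest lynx" → head "lynx", modifier "harvest".
"twilight river tanner" → head "tanner" (specifically "river tanner"), modifier "twilight".
"river tanner" → head "tanner", modifier "river".
So the structure is [[harvest lynx] [twilight [river tanner]]].

[[harvest lynx] [twilight [river tanner]]]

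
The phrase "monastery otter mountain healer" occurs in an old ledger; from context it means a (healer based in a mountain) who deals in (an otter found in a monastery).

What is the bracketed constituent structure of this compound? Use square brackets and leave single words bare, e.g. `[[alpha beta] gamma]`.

At the top level: head "healer" (specifically "mountain healer"); modifier "monastery otter".
Inside "monastery otter": head "otter", modifier "monastery".
Inside "mountain healer": head "healer", modifier "mountain".
Assembled: [[monastery otter] [mountain healer]].

[[monastery otter] [mountain healer]]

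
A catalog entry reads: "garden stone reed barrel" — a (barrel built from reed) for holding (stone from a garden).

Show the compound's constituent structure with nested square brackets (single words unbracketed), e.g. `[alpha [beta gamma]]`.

At the top level: head "barrel" (specifically "reed barrel"); modifier "garden stone".
"garden stone" → head "stone", modifier "garden".
"reed barrel" → head "barrel", modifier "reed".
Putting it together: [[garden stone] [reed barrel]].

[[garden stone] [reed barrel]]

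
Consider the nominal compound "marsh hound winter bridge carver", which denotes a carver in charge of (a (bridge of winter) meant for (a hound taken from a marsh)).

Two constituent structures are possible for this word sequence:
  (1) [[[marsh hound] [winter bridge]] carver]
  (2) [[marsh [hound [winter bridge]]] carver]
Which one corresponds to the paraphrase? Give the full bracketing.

[[[marsh hound] [winter bridge]] carver]

The paraphrase's head is the "carver" part ("carver"); its modifier is "marsh hound winter bridge".
That top-level split, carried through the inner groups, gives [[[marsh hound] [winter bridge]] carver].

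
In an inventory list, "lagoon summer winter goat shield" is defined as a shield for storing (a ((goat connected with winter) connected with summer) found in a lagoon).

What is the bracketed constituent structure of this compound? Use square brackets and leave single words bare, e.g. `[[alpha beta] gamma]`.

[[lagoon [summer [winter goat]]] shield]

Whole compound: head "shield", modifier "lagoon summer winter goat".
Inside "lagoon summer winter goat": head "goat" (specifically "summer winter goat"), modifier "lagoon".
Inside "summer winter goat": head "goat" (specifically "winter goat"), modifier "summer".
Inside "winter goat": head "goat", modifier "winter".
Putting it together: [[lagoon [summer [winter goat]]] shield].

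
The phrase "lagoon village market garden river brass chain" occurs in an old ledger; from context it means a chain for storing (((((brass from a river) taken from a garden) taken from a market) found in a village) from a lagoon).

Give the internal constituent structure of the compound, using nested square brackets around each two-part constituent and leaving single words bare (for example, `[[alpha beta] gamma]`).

At the top level: head "chain"; modifier "lagoon village market garden river brass".
Inside "lagoon village market garden river brass": head "brass" (specifically "village market garden river brass"), modifier "lagoon".
Inside "village market garden river brass": head "brass" (specifically "market garden river brass"), modifier "village".
Inside "market garden river brass": head "brass" (specifically "garden river brass"), modifier "market".
Inside "garden river brass": head "brass" (specifically "river brass"), modifier "garden".
Inside "river brass": head "brass", modifier "river".
Assembled: [[lagoon [village [market [garden [river brass]]]]] chain].

[[lagoon [village [market [garden [river brass]]]]] chain]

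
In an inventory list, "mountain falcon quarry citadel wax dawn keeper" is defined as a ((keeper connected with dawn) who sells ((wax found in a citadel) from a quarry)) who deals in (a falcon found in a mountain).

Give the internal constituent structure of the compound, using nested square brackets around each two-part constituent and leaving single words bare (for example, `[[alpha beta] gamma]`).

The outermost head in the paraphrase is "keeper" (specifically "quarry citadel wax dawn keeper"), modified by "mountain falcon".
Inside "mountain falcon": head "falcon", modifier "mountain".
Inside "quarry citadel wax dawn keeper": head "keeper" (specifically "dawn keeper"), modifier "quarry citadel wax".
Inside "quarry citadel wax": head "wax" (specifically "citadel wax"), modifier "quarry".
Inside "citadel wax": head "wax", modifier "citadel".
Inside "dawn keeper": head "keeper", modifier "dawn".
So the structure is [[mountain falcon] [[quarry [citadel wax]] [dawn keeper]]].

[[mountain falcon] [[quarry [citadel wax]] [dawn keeper]]]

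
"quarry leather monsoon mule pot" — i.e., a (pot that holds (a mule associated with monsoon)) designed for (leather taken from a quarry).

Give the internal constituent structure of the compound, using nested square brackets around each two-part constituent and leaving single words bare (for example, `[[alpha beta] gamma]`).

[[quarry leather] [[monsoon mule] pot]]

Whole compound: head "pot" (specifically "monsoon mule pot"), modifier "quarry leather".
"quarry leather" → head "leather", modifier "quarry".
"monsoon mule pot" → head "pot", modifier "monsoon mule".
"monsoon mule" → head "mule", modifier "monsoon".
So the structure is [[quarry leather] [[monsoon mule] pot]].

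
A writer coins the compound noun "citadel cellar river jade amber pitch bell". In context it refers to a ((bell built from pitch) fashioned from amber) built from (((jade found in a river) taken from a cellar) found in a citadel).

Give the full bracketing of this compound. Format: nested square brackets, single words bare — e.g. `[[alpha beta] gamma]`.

Overall it is a kind of bell (specifically "amber pitch bell"); the modifier is "citadel cellar river jade".
"citadel cellar river jade" → head "jade" (specifically "cellar river jade"), modifier "citadel".
"cellar river jade" → head "jade" (specifically "river jade"), modifier "cellar".
"river jade" → head "jade", modifier "river".
"amber pitch bell" → head "bell" (specifically "pitch bell"), modifier "amber".
"pitch bell" → head "bell", modifier "pitch".
Assembled: [[citadel [cellar [river jade]]] [amber [pitch bell]]].

[[citadel [cellar [river jade]]] [amber [pitch bell]]]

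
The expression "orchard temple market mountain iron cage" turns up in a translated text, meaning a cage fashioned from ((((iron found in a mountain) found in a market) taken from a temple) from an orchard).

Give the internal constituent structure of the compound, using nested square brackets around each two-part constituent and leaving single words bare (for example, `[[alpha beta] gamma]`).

[[orchard [temple [market [mountain iron]]]] cage]

Overall it is a kind of cage; the modifier is "orchard temple market mountain iron".
Within "orchard temple market mountain iron", the head is "iron" (specifically "temple market mountain iron") and the modifier is "orchard".
Within "temple market mountain iron", the head is "iron" (specifically "market mountain iron") and the modifier is "temple".
Within "market mountain iron", the head is "iron" (specifically "mountain iron") and the modifier is "market".
Within "mountain iron", the head is "iron" and the modifier is "mountain".
So the structure is [[orchard [temple [market [mountain iron]]]] cage].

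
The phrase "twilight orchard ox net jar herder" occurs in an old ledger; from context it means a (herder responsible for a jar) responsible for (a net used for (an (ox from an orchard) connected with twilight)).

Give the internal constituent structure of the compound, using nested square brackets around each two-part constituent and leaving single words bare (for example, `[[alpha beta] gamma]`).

At the top level: head "herder" (specifically "jar herder"); modifier "twilight orchard ox net".
Inside "twilight orchard ox net": head "net", modifier "twilight orchard ox".
Inside "twilight orchard ox": head "ox" (specifically "orchard ox"), modifier "twilight".
Inside "orchard ox": head "ox", modifier "orchard".
Inside "jar herder": head "herder", modifier "jar".
So the structure is [[[twilight [orchard ox]] net] [jar herder]].

[[[twilight [orchard ox]] net] [jar herder]]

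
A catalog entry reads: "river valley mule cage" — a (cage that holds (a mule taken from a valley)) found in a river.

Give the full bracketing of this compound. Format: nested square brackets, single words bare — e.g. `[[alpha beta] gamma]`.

[river [[valley mule] cage]]

The outermost head in the paraphrase is "cage" (specifically "valley mule cage"), modified by "river".
"valley mule cage" → head "cage", modifier "valley mule".
"valley mule" → head "mule", modifier "valley".
Assembled: [river [[valley mule] cage]].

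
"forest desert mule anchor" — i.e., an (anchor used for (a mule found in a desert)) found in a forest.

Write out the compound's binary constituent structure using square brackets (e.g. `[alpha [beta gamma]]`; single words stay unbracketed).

[forest [[desert mule] anchor]]

The outermost head in the paraphrase is "anchor" (specifically "desert mule anchor"), modified by "forest".
Inside "desert mule anchor": head "anchor", modifier "desert mule".
Inside "desert mule": head "mule", modifier "desert".
Assembled: [forest [[desert mule] anchor]].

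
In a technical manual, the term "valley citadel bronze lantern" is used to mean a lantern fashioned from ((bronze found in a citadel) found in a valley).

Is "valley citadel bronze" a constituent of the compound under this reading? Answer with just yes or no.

yes

The paraphrase groups the words so that "valley citadel bronze" is one unit: it corresponds to a single parenthesized sub-phrase.
The full structure is [[valley [citadel bronze]] lantern], in which [valley citadel bronze] is a constituent.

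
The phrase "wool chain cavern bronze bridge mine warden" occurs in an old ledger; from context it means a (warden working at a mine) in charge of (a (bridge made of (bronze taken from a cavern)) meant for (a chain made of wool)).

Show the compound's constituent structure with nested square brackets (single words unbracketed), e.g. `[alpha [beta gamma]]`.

[[[wool chain] [[cavern bronze] bridge]] [mine warden]]

Whole compound: head "warden" (specifically "mine warden"), modifier "wool chain cavern bronze bridge".
Within "wool chain cavern bronze bridge", the head is "bridge" (specifically "cavern bronze bridge") and the modifier is "wool chain".
Within "wool chain", the head is "chain" and the modifier is "wool".
Within "cavern bronze bridge", the head is "bridge" and the modifier is "cavern bronze".
Within "cavern bronze", the head is "bronze" and the modifier is "cavern".
Within "mine warden", the head is "warden" and the modifier is "mine".
Assembled: [[[wool chain] [[cavern bronze] bridge]] [mine warden]].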